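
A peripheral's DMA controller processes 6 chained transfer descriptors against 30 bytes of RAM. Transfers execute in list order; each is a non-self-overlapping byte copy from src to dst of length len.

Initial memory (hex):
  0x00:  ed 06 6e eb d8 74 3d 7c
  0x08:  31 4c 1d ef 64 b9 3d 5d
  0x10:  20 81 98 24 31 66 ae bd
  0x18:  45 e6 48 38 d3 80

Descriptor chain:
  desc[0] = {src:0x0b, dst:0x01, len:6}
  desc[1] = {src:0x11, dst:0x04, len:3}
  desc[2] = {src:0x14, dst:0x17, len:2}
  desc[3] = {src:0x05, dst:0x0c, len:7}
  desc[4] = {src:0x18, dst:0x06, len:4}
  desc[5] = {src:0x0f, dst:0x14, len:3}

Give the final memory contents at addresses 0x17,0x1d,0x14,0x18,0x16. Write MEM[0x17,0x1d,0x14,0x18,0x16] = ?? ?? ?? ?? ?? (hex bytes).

MEM[0x17,0x1d,0x14,0x18,0x16] = 31 80 31 66 1d

D0: mem[0x01..0x06] <- [ef 64 b9 3d 5d 20]
D1: mem[0x04..0x06] <- [81 98 24]
D2: mem[0x17..0x18] <- [31 66]
D3: mem[0x0c..0x12] <- [98 24 7c 31 4c 1d ef]
D4: mem[0x06..0x09] <- [66 e6 48 38]
D5: mem[0x14..0x16] <- [31 4c 1d]
query mem[0x17]=0x31, mem[0x1d]=0x80, mem[0x14]=0x31, mem[0x18]=0x66, mem[0x16]=0x1d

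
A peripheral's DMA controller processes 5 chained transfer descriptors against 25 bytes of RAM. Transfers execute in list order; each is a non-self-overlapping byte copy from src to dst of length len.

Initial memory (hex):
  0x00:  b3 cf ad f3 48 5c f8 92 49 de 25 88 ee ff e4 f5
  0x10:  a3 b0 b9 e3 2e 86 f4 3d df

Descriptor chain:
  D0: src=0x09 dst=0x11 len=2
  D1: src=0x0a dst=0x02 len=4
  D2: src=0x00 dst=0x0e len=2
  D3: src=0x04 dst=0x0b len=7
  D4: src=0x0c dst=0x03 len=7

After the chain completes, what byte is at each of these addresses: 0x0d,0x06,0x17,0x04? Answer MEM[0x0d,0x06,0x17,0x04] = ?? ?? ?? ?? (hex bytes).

MEM[0x0d,0x06,0x17,0x04] = f8 49 3d f8

[0] 0x09->0x11 len=2 : de 25
[1] 0x0a->0x02 len=4 : 25 88 ee ff
[2] 0x00->0x0e len=2 : b3 cf
[3] 0x04->0x0b len=7 : ee ff f8 92 49 de 25
[4] 0x0c->0x03 len=7 : ff f8 92 49 de 25 25
query mem[0x0d]=0xf8, mem[0x06]=0x49, mem[0x17]=0x3d, mem[0x04]=0xf8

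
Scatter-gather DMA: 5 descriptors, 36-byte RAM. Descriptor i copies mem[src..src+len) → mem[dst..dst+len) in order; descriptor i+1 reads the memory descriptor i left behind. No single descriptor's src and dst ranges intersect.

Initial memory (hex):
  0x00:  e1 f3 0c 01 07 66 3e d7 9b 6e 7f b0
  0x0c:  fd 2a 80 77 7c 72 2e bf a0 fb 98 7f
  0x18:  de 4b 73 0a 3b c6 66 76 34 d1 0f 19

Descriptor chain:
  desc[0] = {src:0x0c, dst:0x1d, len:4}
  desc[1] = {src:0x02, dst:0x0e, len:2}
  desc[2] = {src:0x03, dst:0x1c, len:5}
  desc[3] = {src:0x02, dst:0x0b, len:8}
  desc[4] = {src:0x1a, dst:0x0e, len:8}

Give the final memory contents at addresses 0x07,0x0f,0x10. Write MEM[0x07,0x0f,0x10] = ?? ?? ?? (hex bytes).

MEM[0x07,0x0f,0x10] = d7 0a 01

D0: mem[0x1d..0x20] <- [fd 2a 80 77]
D1: mem[0x0e..0x0f] <- [0c 01]
D2: mem[0x1c..0x20] <- [01 07 66 3e d7]
D3: mem[0x0b..0x12] <- [0c 01 07 66 3e d7 9b 6e]
D4: mem[0x0e..0x15] <- [73 0a 01 07 66 3e d7 d1]
query mem[0x07]=0xd7, mem[0x0f]=0x0a, mem[0x10]=0x01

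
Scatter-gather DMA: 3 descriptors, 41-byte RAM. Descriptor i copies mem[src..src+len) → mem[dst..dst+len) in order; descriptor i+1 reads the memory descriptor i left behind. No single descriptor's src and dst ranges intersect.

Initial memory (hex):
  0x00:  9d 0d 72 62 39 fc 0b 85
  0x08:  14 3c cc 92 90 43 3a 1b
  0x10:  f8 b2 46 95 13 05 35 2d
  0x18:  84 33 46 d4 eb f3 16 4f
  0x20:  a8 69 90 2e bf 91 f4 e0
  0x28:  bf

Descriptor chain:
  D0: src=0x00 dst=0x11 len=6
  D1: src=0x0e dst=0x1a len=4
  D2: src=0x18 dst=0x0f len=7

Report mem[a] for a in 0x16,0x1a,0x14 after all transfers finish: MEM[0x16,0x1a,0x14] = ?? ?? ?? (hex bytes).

[0] 0x00->0x11 len=6 : 9d 0d 72 62 39 fc
[1] 0x0e->0x1a len=4 : 3a 1b f8 9d
[2] 0x18->0x0f len=7 : 84 33 3a 1b f8 9d 16
query mem[0x16]=0xfc, mem[0x1a]=0x3a, mem[0x14]=0x9d

MEM[0x16,0x1a,0x14] = fc 3a 9d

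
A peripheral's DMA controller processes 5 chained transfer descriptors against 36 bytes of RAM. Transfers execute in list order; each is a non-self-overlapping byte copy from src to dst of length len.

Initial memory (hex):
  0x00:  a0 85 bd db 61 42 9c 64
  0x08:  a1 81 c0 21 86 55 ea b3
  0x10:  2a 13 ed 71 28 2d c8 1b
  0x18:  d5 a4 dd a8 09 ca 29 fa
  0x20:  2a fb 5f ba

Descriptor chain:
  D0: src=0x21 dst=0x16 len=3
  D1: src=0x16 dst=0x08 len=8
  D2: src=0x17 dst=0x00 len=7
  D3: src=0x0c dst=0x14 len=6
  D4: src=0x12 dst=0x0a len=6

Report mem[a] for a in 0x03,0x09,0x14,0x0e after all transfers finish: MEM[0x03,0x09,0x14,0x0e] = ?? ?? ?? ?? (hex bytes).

D0: mem[0x16..0x18] <- [fb 5f ba]
D1: mem[0x08..0x0f] <- [fb 5f ba a4 dd a8 09 ca]
D2: mem[0x00..0x06] <- [5f ba a4 dd a8 09 ca]
D3: mem[0x14..0x19] <- [dd a8 09 ca 2a 13]
D4: mem[0x0a..0x0f] <- [ed 71 dd a8 09 ca]
query mem[0x03]=0xdd, mem[0x09]=0x5f, mem[0x14]=0xdd, mem[0x0e]=0x09

MEM[0x03,0x09,0x14,0x0e] = dd 5f dd 09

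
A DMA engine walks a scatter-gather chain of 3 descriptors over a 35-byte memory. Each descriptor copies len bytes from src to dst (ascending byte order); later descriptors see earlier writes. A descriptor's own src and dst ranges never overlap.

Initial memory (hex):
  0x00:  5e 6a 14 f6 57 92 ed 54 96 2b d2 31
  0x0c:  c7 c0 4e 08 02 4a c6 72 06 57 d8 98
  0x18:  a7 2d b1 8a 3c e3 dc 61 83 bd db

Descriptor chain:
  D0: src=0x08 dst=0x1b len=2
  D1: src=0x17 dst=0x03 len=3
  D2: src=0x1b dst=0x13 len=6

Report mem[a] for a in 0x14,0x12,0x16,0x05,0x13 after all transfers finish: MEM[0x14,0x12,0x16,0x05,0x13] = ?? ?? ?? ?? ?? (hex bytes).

MEM[0x14,0x12,0x16,0x05,0x13] = 2b c6 dc 2d 96

[0] 0x08->0x1b len=2 : 96 2b
[1] 0x17->0x03 len=3 : 98 a7 2d
[2] 0x1b->0x13 len=6 : 96 2b e3 dc 61 83
query mem[0x14]=0x2b, mem[0x12]=0xc6, mem[0x16]=0xdc, mem[0x05]=0x2d, mem[0x13]=0x96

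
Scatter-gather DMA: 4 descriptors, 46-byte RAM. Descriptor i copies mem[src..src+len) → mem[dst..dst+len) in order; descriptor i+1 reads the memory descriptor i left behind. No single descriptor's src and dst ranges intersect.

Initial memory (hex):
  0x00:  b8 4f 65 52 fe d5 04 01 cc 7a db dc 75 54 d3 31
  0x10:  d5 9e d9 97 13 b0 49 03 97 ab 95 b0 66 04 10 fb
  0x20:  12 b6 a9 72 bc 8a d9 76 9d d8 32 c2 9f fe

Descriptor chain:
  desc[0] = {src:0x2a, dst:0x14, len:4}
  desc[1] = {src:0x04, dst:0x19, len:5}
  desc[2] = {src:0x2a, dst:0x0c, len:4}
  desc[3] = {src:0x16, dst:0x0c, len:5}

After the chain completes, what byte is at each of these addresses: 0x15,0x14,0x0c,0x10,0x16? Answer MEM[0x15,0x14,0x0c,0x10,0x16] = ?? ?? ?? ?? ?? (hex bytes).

D0: mem[0x14..0x17] <- [32 c2 9f fe]
D1: mem[0x19..0x1d] <- [fe d5 04 01 cc]
D2: mem[0x0c..0x0f] <- [32 c2 9f fe]
D3: mem[0x0c..0x10] <- [9f fe 97 fe d5]
query mem[0x15]=0xc2, mem[0x14]=0x32, mem[0x0c]=0x9f, mem[0x10]=0xd5, mem[0x16]=0x9f

MEM[0x15,0x14,0x0c,0x10,0x16] = c2 32 9f d5 9f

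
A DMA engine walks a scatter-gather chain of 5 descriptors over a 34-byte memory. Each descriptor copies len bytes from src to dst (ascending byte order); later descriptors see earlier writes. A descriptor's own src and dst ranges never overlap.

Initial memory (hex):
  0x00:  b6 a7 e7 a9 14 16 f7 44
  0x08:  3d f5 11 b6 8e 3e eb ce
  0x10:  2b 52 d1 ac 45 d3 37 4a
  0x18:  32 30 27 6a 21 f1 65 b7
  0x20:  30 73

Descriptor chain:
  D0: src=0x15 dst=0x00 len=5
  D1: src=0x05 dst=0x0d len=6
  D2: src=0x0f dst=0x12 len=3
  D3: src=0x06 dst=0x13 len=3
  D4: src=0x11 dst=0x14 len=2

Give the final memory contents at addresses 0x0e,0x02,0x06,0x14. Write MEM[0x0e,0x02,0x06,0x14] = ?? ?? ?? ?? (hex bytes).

  after D0: wrote 5B at 0x00 = d3374a3230
  after D1: wrote 6B at 0x0d = 16f7443df511
  after D2: wrote 3B at 0x12 = 443df5
  after D3: wrote 3B at 0x13 = f7443d
  after D4: wrote 2B at 0x14 = f544
query mem[0x0e]=0xf7, mem[0x02]=0x4a, mem[0x06]=0xf7, mem[0x14]=0xf5

MEM[0x0e,0x02,0x06,0x14] = f7 4a f7 f5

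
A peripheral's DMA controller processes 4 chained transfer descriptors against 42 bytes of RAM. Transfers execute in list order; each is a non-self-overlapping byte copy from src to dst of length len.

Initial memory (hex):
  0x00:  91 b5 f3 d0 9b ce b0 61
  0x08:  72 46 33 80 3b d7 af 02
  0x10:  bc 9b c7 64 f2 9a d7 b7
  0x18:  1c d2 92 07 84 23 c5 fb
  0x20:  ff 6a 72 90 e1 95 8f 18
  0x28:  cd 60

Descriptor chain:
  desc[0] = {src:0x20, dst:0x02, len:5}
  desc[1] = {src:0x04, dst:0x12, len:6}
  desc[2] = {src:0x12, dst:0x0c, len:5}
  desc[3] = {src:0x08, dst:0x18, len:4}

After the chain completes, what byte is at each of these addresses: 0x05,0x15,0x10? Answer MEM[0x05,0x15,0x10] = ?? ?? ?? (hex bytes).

  after D0: wrote 5B at 0x02 = ff6a7290e1
  after D1: wrote 6B at 0x12 = 7290e1617246
  after D2: wrote 5B at 0x0c = 7290e16172
  after D3: wrote 4B at 0x18 = 72463380
query mem[0x05]=0x90, mem[0x15]=0x61, mem[0x10]=0x72

MEM[0x05,0x15,0x10] = 90 61 72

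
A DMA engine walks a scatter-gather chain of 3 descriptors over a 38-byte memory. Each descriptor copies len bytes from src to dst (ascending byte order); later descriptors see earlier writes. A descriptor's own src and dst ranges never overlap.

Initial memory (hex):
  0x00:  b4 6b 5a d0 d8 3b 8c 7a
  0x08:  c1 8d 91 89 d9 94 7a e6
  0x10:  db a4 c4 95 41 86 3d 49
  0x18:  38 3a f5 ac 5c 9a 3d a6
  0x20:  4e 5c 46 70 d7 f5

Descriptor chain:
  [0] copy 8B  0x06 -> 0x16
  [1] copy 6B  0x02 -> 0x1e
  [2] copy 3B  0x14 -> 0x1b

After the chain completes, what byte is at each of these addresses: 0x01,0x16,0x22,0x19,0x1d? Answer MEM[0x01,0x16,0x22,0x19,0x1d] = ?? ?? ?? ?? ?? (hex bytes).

MEM[0x01,0x16,0x22,0x19,0x1d] = 6b 8c 8c 8d 8c

  after D0: wrote 8B at 0x16 = 8c7ac18d9189d994
  after D1: wrote 6B at 0x1e = 5ad0d83b8c7a
  after D2: wrote 3B at 0x1b = 41868c
query mem[0x01]=0x6b, mem[0x16]=0x8c, mem[0x22]=0x8c, mem[0x19]=0x8d, mem[0x1d]=0x8c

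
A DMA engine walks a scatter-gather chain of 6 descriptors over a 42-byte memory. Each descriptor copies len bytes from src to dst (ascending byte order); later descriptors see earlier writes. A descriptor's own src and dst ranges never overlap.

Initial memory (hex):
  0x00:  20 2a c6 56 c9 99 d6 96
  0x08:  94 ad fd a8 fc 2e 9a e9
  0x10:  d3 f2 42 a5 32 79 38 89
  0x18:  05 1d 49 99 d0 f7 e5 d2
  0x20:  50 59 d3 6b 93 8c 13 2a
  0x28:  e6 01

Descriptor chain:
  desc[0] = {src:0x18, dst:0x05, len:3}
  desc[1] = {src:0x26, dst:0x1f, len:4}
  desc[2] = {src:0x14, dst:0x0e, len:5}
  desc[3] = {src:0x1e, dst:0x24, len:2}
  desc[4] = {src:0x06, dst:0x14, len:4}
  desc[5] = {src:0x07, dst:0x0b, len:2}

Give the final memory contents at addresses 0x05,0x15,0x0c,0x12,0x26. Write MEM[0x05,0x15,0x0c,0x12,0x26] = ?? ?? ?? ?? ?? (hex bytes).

  after D0: wrote 3B at 0x05 = 051d49
  after D1: wrote 4B at 0x1f = 132ae601
  after D2: wrote 5B at 0x0e = 3279388905
  after D3: wrote 2B at 0x24 = e513
  after D4: wrote 4B at 0x14 = 1d4994ad
  after D5: wrote 2B at 0x0b = 4994
query mem[0x05]=0x05, mem[0x15]=0x49, mem[0x0c]=0x94, mem[0x12]=0x05, mem[0x26]=0x13

MEM[0x05,0x15,0x0c,0x12,0x26] = 05 49 94 05 13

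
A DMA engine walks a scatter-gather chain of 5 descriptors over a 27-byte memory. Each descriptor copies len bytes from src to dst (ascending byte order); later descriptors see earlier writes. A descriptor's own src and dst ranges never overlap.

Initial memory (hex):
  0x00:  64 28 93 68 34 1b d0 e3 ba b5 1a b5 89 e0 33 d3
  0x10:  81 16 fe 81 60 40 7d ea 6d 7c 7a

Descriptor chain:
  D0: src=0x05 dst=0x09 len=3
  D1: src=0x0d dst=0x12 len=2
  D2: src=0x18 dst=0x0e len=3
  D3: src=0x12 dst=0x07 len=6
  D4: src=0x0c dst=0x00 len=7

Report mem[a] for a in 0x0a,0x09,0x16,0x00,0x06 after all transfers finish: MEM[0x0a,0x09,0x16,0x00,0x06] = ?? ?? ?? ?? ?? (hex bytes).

MEM[0x0a,0x09,0x16,0x00,0x06] = 40 60 7d ea e0

#0 dst[0x09+3] := {0x1b,0xd0,0xe3}
#1 dst[0x12+2] := {0xe0,0x33}
#2 dst[0x0e+3] := {0x6d,0x7c,0x7a}
#3 dst[0x07+6] := {0xe0,0x33,0x60,0x40,0x7d,0xea}
#4 dst[0x00+7] := {0xea,0xe0,0x6d,0x7c,0x7a,0x16,0xe0}
query mem[0x0a]=0x40, mem[0x09]=0x60, mem[0x16]=0x7d, mem[0x00]=0xea, mem[0x06]=0xe0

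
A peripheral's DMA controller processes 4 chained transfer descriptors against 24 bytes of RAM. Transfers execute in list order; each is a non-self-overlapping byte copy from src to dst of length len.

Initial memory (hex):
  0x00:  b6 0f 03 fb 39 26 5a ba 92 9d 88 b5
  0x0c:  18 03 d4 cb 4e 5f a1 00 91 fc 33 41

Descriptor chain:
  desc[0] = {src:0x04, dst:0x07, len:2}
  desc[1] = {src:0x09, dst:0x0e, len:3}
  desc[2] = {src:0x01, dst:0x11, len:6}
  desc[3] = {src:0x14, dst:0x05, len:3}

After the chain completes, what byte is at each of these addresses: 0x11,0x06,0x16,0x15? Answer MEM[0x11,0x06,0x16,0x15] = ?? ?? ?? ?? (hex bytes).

#0 dst[0x07+2] := {0x39,0x26}
#1 dst[0x0e+3] := {0x9d,0x88,0xb5}
#2 dst[0x11+6] := {0x0f,0x03,0xfb,0x39,0x26,0x5a}
#3 dst[0x05+3] := {0x39,0x26,0x5a}
query mem[0x11]=0x0f, mem[0x06]=0x26, mem[0x16]=0x5a, mem[0x15]=0x26

MEM[0x11,0x06,0x16,0x15] = 0f 26 5a 26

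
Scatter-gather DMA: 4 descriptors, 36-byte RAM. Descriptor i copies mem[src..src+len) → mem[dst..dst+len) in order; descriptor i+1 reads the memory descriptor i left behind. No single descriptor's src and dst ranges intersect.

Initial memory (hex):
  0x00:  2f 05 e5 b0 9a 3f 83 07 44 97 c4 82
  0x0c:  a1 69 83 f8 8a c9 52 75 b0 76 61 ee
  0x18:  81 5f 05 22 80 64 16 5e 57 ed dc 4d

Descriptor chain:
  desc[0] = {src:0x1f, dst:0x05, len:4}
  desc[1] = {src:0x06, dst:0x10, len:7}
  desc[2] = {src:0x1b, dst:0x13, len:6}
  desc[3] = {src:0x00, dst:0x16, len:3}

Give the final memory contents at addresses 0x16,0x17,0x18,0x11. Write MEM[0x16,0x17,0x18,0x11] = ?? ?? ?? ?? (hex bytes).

MEM[0x16,0x17,0x18,0x11] = 2f 05 e5 ed

  after D0: wrote 4B at 0x05 = 5e57eddc
  after D1: wrote 7B at 0x10 = 57eddc97c482a1
  after D2: wrote 6B at 0x13 = 228064165e57
  after D3: wrote 3B at 0x16 = 2f05e5
query mem[0x16]=0x2f, mem[0x17]=0x05, mem[0x18]=0xe5, mem[0x11]=0xed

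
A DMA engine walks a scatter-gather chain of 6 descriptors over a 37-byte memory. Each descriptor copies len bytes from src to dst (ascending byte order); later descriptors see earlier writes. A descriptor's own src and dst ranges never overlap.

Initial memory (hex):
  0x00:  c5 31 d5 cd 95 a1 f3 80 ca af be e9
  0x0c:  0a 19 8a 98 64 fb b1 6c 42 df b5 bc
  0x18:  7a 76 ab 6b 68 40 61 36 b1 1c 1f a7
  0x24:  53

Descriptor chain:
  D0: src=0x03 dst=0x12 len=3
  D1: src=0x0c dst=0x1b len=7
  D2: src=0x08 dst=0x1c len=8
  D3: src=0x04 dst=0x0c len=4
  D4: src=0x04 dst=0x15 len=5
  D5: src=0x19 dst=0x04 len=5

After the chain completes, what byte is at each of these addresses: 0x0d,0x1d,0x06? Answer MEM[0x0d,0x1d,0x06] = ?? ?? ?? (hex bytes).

#0 dst[0x12+3] := {0xcd,0x95,0xa1}
#1 dst[0x1b+7] := {0x0a,0x19,0x8a,0x98,0x64,0xfb,0xcd}
#2 dst[0x1c+8] := {0xca,0xaf,0xbe,0xe9,0x0a,0x19,0x8a,0x98}
#3 dst[0x0c+4] := {0x95,0xa1,0xf3,0x80}
#4 dst[0x15+5] := {0x95,0xa1,0xf3,0x80,0xca}
#5 dst[0x04+5] := {0xca,0xab,0x0a,0xca,0xaf}
query mem[0x0d]=0xa1, mem[0x1d]=0xaf, mem[0x06]=0x0a

MEM[0x0d,0x1d,0x06] = a1 af 0a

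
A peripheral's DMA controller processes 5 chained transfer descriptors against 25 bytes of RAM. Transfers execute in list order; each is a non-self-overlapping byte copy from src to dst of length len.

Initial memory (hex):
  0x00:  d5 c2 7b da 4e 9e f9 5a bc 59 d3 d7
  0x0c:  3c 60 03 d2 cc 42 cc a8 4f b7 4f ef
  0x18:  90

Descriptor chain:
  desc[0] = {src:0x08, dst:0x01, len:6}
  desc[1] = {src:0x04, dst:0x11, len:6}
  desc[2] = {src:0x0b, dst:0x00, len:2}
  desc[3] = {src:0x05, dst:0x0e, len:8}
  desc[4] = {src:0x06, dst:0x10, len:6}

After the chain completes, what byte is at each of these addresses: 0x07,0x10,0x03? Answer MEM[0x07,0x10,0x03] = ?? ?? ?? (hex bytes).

  after D0: wrote 6B at 0x01 = bc59d3d73c60
  after D1: wrote 6B at 0x11 = d73c605abc59
  after D2: wrote 2B at 0x00 = d73c
  after D3: wrote 8B at 0x0e = 3c605abc59d3d73c
  after D4: wrote 6B at 0x10 = 605abc59d3d7
query mem[0x07]=0x5a, mem[0x10]=0x60, mem[0x03]=0xd3

MEM[0x07,0x10,0x03] = 5a 60 d3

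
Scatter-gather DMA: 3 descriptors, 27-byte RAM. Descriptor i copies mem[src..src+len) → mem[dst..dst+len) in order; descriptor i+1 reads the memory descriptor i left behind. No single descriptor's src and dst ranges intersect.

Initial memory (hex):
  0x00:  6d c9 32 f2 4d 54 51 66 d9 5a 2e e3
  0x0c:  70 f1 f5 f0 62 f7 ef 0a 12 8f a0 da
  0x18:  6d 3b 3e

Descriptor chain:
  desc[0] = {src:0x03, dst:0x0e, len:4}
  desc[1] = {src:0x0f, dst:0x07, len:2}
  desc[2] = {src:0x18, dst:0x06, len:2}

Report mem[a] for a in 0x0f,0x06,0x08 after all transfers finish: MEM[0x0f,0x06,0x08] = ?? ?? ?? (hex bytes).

MEM[0x0f,0x06,0x08] = 4d 6d 54

D0: mem[0x0e..0x11] <- [f2 4d 54 51]
D1: mem[0x07..0x08] <- [4d 54]
D2: mem[0x06..0x07] <- [6d 3b]
query mem[0x0f]=0x4d, mem[0x06]=0x6d, mem[0x08]=0x54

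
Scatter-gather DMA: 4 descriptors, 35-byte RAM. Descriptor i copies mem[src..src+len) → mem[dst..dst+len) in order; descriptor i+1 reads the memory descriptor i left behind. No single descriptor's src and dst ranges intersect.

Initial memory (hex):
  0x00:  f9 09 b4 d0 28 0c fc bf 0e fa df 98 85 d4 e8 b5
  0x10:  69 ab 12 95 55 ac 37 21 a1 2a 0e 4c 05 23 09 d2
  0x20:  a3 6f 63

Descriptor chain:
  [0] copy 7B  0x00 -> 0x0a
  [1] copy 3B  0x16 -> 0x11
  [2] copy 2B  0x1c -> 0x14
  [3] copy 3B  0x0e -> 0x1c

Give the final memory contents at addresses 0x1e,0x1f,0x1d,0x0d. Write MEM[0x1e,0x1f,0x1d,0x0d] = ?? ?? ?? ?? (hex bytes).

#0 dst[0x0a+7] := {0xf9,0x09,0xb4,0xd0,0x28,0x0c,0xfc}
#1 dst[0x11+3] := {0x37,0x21,0xa1}
#2 dst[0x14+2] := {0x05,0x23}
#3 dst[0x1c+3] := {0x28,0x0c,0xfc}
query mem[0x1e]=0xfc, mem[0x1f]=0xd2, mem[0x1d]=0x0c, mem[0x0d]=0xd0

MEM[0x1e,0x1f,0x1d,0x0d] = fc d2 0c d0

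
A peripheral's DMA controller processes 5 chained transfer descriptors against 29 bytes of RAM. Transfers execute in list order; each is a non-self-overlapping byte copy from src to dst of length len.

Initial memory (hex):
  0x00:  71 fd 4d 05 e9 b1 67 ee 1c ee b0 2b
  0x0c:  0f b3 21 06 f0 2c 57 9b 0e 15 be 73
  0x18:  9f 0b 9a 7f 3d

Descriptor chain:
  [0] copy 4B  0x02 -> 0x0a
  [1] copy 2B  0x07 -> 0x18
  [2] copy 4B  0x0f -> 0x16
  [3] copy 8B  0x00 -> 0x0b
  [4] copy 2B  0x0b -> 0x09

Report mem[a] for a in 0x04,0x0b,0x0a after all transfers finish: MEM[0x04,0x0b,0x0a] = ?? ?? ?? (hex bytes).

MEM[0x04,0x0b,0x0a] = e9 71 fd

#0 dst[0x0a+4] := {0x4d,0x05,0xe9,0xb1}
#1 dst[0x18+2] := {0xee,0x1c}
#2 dst[0x16+4] := {0x06,0xf0,0x2c,0x57}
#3 dst[0x0b+8] := {0x71,0xfd,0x4d,0x05,0xe9,0xb1,0x67,0xee}
#4 dst[0x09+2] := {0x71,0xfd}
query mem[0x04]=0xe9, mem[0x0b]=0x71, mem[0x0a]=0xfd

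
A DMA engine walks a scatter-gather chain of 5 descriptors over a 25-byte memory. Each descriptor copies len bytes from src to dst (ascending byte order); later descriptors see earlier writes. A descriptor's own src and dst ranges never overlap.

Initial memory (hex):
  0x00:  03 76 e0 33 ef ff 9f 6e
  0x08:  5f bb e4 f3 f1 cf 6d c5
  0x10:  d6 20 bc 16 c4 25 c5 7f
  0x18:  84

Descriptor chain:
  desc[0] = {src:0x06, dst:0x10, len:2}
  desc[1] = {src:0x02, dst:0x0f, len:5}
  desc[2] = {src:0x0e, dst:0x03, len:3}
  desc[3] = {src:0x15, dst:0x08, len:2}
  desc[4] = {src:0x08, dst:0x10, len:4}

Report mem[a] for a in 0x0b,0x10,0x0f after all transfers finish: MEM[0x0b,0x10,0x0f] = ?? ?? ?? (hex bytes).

MEM[0x0b,0x10,0x0f] = f3 25 e0

  after D0: wrote 2B at 0x10 = 9f6e
  after D1: wrote 5B at 0x0f = e033efff9f
  after D2: wrote 3B at 0x03 = 6de033
  after D3: wrote 2B at 0x08 = 25c5
  after D4: wrote 4B at 0x10 = 25c5e4f3
query mem[0x0b]=0xf3, mem[0x10]=0x25, mem[0x0f]=0xe0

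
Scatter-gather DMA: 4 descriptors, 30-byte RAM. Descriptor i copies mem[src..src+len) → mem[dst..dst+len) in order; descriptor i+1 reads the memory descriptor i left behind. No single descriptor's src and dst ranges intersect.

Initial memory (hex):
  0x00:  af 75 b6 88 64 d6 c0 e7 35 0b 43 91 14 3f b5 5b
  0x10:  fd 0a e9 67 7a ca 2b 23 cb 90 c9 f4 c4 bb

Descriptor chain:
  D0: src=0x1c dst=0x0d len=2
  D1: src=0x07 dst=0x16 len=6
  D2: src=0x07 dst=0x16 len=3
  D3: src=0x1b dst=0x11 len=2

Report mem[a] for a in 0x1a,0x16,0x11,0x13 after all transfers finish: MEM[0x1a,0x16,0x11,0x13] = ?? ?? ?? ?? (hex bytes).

D0: mem[0x0d..0x0e] <- [c4 bb]
D1: mem[0x16..0x1b] <- [e7 35 0b 43 91 14]
D2: mem[0x16..0x18] <- [e7 35 0b]
D3: mem[0x11..0x12] <- [14 c4]
query mem[0x1a]=0x91, mem[0x16]=0xe7, mem[0x11]=0x14, mem[0x13]=0x67

MEM[0x1a,0x16,0x11,0x13] = 91 e7 14 67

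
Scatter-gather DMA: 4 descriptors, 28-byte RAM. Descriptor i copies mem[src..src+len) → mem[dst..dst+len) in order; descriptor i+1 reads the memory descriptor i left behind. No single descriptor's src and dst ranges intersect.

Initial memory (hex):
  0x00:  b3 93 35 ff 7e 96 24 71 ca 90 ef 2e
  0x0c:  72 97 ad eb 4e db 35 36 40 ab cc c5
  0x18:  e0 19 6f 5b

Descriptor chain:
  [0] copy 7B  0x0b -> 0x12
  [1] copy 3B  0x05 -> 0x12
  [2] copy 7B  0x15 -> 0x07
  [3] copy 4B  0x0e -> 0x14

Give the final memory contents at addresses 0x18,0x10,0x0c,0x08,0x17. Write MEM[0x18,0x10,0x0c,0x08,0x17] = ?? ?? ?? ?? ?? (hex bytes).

  after D0: wrote 7B at 0x12 = 2e7297adeb4edb
  after D1: wrote 3B at 0x12 = 962471
  after D2: wrote 7B at 0x07 = adeb4edb196f5b
  after D3: wrote 4B at 0x14 = adeb4edb
query mem[0x18]=0xdb, mem[0x10]=0x4e, mem[0x0c]=0x6f, mem[0x08]=0xeb, mem[0x17]=0xdb

MEM[0x18,0x10,0x0c,0x08,0x17] = db 4e 6f eb db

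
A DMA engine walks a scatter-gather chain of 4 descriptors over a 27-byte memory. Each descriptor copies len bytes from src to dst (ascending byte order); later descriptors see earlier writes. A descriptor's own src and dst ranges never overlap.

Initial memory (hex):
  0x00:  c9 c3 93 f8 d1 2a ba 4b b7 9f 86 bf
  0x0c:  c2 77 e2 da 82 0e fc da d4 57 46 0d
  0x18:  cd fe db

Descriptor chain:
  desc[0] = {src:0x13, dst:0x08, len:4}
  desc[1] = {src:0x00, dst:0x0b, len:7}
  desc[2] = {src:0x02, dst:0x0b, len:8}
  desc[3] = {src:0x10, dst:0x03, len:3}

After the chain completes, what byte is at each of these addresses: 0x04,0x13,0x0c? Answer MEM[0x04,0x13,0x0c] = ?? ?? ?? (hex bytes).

D0: mem[0x08..0x0b] <- [da d4 57 46]
D1: mem[0x0b..0x11] <- [c9 c3 93 f8 d1 2a ba]
D2: mem[0x0b..0x12] <- [93 f8 d1 2a ba 4b da d4]
D3: mem[0x03..0x05] <- [4b da d4]
query mem[0x04]=0xda, mem[0x13]=0xda, mem[0x0c]=0xf8

MEM[0x04,0x13,0x0c] = da da f8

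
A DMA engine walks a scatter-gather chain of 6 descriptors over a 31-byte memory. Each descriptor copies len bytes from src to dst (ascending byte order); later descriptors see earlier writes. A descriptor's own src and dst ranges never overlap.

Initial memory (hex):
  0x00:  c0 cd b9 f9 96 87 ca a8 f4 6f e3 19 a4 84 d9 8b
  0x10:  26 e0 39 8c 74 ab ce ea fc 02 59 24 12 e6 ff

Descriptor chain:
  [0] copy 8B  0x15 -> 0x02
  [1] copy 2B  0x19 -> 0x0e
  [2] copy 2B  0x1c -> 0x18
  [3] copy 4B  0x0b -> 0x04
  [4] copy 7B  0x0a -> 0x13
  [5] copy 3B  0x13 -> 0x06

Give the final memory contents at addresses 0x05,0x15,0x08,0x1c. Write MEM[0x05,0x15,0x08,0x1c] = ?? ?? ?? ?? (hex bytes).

D0: mem[0x02..0x09] <- [ab ce ea fc 02 59 24 12]
D1: mem[0x0e..0x0f] <- [02 59]
D2: mem[0x18..0x19] <- [12 e6]
D3: mem[0x04..0x07] <- [19 a4 84 02]
D4: mem[0x13..0x19] <- [e3 19 a4 84 02 59 26]
D5: mem[0x06..0x08] <- [e3 19 a4]
query mem[0x05]=0xa4, mem[0x15]=0xa4, mem[0x08]=0xa4, mem[0x1c]=0x12

MEM[0x05,0x15,0x08,0x1c] = a4 a4 a4 12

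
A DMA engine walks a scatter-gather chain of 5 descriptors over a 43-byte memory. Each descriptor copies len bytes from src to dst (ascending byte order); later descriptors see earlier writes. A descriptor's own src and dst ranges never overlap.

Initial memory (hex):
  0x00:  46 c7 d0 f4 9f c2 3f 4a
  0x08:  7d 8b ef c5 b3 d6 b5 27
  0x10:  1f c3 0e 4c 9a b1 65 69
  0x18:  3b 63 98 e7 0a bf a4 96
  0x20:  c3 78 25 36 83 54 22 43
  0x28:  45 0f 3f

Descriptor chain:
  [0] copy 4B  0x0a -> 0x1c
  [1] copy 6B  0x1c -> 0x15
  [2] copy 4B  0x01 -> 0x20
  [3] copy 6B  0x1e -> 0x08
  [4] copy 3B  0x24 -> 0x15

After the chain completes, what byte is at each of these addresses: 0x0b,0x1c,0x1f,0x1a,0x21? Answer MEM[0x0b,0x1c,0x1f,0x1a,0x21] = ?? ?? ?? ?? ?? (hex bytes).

  after D0: wrote 4B at 0x1c = efc5b3d6
  after D1: wrote 6B at 0x15 = efc5b3d6c378
  after D2: wrote 4B at 0x20 = c7d0f49f
  after D3: wrote 6B at 0x08 = b3d6c7d0f49f
  after D4: wrote 3B at 0x15 = 835422
query mem[0x0b]=0xd0, mem[0x1c]=0xef, mem[0x1f]=0xd6, mem[0x1a]=0x78, mem[0x21]=0xd0

MEM[0x0b,0x1c,0x1f,0x1a,0x21] = d0 ef d6 78 d0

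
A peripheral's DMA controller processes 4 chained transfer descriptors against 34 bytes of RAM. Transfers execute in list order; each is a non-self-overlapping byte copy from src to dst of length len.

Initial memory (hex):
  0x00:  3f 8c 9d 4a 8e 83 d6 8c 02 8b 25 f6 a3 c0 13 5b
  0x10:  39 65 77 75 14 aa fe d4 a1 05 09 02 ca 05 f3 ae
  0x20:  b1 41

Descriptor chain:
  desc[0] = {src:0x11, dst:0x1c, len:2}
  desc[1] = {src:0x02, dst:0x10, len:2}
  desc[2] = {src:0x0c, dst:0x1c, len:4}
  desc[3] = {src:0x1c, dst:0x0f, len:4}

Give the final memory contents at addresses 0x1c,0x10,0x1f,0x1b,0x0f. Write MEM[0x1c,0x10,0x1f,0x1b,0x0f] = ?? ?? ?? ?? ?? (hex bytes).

MEM[0x1c,0x10,0x1f,0x1b,0x0f] = a3 c0 5b 02 a3

  after D0: wrote 2B at 0x1c = 6577
  after D1: wrote 2B at 0x10 = 9d4a
  after D2: wrote 4B at 0x1c = a3c0135b
  after D3: wrote 4B at 0x0f = a3c0135b
query mem[0x1c]=0xa3, mem[0x10]=0xc0, mem[0x1f]=0x5b, mem[0x1b]=0x02, mem[0x0f]=0xa3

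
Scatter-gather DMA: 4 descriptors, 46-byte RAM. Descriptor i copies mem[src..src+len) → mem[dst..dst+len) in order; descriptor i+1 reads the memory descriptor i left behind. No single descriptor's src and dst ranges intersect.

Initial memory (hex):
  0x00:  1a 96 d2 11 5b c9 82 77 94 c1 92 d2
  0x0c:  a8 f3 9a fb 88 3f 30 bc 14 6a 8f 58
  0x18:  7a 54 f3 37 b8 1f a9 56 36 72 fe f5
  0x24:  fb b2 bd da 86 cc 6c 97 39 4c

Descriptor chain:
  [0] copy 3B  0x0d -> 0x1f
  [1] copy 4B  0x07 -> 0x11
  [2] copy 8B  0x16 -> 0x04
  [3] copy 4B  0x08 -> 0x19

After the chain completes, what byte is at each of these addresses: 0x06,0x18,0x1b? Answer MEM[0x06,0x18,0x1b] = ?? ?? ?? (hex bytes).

MEM[0x06,0x18,0x1b] = 7a 7a b8

[0] 0x0d->0x1f len=3 : f3 9a fb
[1] 0x07->0x11 len=4 : 77 94 c1 92
[2] 0x16->0x04 len=8 : 8f 58 7a 54 f3 37 b8 1f
[3] 0x08->0x19 len=4 : f3 37 b8 1f
query mem[0x06]=0x7a, mem[0x18]=0x7a, mem[0x1b]=0xb8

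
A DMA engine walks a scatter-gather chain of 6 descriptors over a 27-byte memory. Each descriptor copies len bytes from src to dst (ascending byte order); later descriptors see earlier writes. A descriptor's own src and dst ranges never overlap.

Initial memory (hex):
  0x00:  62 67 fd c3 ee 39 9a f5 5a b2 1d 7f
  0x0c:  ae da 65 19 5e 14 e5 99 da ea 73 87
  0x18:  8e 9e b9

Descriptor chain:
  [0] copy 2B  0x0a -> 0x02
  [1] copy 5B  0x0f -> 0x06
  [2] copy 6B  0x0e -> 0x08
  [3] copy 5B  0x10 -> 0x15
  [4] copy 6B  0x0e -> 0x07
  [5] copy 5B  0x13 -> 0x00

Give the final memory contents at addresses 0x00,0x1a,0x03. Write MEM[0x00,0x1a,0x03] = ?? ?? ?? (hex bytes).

#0 dst[0x02+2] := {0x1d,0x7f}
#1 dst[0x06+5] := {0x19,0x5e,0x14,0xe5,0x99}
#2 dst[0x08+6] := {0x65,0x19,0x5e,0x14,0xe5,0x99}
#3 dst[0x15+5] := {0x5e,0x14,0xe5,0x99,0xda}
#4 dst[0x07+6] := {0x65,0x19,0x5e,0x14,0xe5,0x99}
#5 dst[0x00+5] := {0x99,0xda,0x5e,0x14,0xe5}
query mem[0x00]=0x99, mem[0x1a]=0xb9, mem[0x03]=0x14

MEM[0x00,0x1a,0x03] = 99 b9 14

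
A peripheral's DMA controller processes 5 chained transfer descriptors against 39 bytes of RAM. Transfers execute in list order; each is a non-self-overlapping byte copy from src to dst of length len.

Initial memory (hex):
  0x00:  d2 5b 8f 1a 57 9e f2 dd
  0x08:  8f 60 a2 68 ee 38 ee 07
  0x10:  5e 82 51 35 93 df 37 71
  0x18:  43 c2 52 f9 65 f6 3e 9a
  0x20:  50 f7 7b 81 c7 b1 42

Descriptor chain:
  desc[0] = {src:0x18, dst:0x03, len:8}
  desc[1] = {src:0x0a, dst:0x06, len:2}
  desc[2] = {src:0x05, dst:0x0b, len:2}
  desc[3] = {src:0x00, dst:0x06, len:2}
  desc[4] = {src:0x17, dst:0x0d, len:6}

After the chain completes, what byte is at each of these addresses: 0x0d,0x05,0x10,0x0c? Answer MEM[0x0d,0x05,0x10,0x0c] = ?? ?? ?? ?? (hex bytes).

MEM[0x0d,0x05,0x10,0x0c] = 71 52 52 9a

#0 dst[0x03+8] := {0x43,0xc2,0x52,0xf9,0x65,0xf6,0x3e,0x9a}
#1 dst[0x06+2] := {0x9a,0x68}
#2 dst[0x0b+2] := {0x52,0x9a}
#3 dst[0x06+2] := {0xd2,0x5b}
#4 dst[0x0d+6] := {0x71,0x43,0xc2,0x52,0xf9,0x65}
query mem[0x0d]=0x71, mem[0x05]=0x52, mem[0x10]=0x52, mem[0x0c]=0x9a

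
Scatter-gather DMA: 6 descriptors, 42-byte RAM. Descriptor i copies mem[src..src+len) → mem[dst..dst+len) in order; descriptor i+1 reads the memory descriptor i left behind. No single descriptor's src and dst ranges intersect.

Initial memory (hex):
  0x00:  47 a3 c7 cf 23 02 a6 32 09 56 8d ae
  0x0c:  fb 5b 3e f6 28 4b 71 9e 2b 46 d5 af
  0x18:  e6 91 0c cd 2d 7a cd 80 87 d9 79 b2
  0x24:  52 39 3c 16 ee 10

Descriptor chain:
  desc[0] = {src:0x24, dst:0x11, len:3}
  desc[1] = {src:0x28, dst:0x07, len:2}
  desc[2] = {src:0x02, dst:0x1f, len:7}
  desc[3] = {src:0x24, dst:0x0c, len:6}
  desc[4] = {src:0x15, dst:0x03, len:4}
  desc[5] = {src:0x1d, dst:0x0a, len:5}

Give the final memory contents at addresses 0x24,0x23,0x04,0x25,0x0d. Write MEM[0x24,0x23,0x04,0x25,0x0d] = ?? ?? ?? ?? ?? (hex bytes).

D0: mem[0x11..0x13] <- [52 39 3c]
D1: mem[0x07..0x08] <- [ee 10]
D2: mem[0x1f..0x25] <- [c7 cf 23 02 a6 ee 10]
D3: mem[0x0c..0x11] <- [ee 10 3c 16 ee 10]
D4: mem[0x03..0x06] <- [46 d5 af e6]
D5: mem[0x0a..0x0e] <- [7a cd c7 cf 23]
query mem[0x24]=0xee, mem[0x23]=0xa6, mem[0x04]=0xd5, mem[0x25]=0x10, mem[0x0d]=0xcf

MEM[0x24,0x23,0x04,0x25,0x0d] = ee a6 d5 10 cf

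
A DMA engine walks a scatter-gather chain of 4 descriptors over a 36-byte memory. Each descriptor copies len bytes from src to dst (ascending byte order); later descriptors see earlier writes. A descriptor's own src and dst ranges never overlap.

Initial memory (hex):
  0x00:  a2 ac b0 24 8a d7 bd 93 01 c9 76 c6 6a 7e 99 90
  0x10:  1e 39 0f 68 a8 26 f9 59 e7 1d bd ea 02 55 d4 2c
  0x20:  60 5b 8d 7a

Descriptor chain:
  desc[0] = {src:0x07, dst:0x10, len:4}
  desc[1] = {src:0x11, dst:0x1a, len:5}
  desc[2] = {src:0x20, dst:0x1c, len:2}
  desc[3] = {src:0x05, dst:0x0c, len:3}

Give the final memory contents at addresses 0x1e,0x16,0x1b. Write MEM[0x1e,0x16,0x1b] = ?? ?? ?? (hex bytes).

  after D0: wrote 4B at 0x10 = 9301c976
  after D1: wrote 5B at 0x1a = 01c976a826
  after D2: wrote 2B at 0x1c = 605b
  after D3: wrote 3B at 0x0c = d7bd93
query mem[0x1e]=0x26, mem[0x16]=0xf9, mem[0x1b]=0xc9

MEM[0x1e,0x16,0x1b] = 26 f9 c9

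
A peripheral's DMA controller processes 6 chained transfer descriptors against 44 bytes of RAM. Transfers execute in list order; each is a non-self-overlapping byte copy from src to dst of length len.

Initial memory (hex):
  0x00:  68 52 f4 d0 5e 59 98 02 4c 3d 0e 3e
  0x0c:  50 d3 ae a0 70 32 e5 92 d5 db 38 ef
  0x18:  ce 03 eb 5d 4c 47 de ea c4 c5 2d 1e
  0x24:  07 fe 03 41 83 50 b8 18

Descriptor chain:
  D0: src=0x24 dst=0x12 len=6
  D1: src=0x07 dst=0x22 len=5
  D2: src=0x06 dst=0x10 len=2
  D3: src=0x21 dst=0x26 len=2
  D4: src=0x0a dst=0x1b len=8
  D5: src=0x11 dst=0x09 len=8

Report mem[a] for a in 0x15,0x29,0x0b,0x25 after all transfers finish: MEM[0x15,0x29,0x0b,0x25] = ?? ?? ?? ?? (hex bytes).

MEM[0x15,0x29,0x0b,0x25] = 41 50 fe 0e

  after D0: wrote 6B at 0x12 = 07fe03418350
  after D1: wrote 5B at 0x22 = 024c3d0e3e
  after D2: wrote 2B at 0x10 = 9802
  after D3: wrote 2B at 0x26 = c502
  after D4: wrote 8B at 0x1b = 0e3e50d3aea09802
  after D5: wrote 8B at 0x09 = 0207fe03418350ce
query mem[0x15]=0x41, mem[0x29]=0x50, mem[0x0b]=0xfe, mem[0x25]=0x0e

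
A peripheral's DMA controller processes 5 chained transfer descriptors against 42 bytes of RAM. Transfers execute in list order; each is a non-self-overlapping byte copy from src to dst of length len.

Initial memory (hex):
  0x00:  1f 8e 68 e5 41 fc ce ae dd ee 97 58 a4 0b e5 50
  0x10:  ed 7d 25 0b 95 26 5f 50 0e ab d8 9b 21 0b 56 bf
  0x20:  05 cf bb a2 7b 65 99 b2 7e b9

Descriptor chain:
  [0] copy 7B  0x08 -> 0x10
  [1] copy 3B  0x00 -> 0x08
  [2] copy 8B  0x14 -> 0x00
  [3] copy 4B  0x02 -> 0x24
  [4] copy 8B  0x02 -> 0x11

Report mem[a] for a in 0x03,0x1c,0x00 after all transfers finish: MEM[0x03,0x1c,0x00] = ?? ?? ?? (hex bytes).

#0 dst[0x10+7] := {0xdd,0xee,0x97,0x58,0xa4,0x0b,0xe5}
#1 dst[0x08+3] := {0x1f,0x8e,0x68}
#2 dst[0x00+8] := {0xa4,0x0b,0xe5,0x50,0x0e,0xab,0xd8,0x9b}
#3 dst[0x24+4] := {0xe5,0x50,0x0e,0xab}
#4 dst[0x11+8] := {0xe5,0x50,0x0e,0xab,0xd8,0x9b,0x1f,0x8e}
query mem[0x03]=0x50, mem[0x1c]=0x21, mem[0x00]=0xa4

MEM[0x03,0x1c,0x00] = 50 21 a4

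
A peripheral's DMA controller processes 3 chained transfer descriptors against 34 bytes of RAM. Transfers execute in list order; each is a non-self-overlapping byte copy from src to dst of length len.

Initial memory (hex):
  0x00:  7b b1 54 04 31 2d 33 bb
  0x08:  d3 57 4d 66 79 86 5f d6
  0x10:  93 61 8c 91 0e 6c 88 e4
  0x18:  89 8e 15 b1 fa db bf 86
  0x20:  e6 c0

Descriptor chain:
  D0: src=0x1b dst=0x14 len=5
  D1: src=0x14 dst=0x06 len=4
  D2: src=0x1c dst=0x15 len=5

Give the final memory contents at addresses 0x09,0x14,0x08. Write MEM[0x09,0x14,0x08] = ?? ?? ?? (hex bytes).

  after D0: wrote 5B at 0x14 = b1fadbbf86
  after D1: wrote 4B at 0x06 = b1fadbbf
  after D2: wrote 5B at 0x15 = fadbbf86e6
query mem[0x09]=0xbf, mem[0x14]=0xb1, mem[0x08]=0xdb

MEM[0x09,0x14,0x08] = bf b1 db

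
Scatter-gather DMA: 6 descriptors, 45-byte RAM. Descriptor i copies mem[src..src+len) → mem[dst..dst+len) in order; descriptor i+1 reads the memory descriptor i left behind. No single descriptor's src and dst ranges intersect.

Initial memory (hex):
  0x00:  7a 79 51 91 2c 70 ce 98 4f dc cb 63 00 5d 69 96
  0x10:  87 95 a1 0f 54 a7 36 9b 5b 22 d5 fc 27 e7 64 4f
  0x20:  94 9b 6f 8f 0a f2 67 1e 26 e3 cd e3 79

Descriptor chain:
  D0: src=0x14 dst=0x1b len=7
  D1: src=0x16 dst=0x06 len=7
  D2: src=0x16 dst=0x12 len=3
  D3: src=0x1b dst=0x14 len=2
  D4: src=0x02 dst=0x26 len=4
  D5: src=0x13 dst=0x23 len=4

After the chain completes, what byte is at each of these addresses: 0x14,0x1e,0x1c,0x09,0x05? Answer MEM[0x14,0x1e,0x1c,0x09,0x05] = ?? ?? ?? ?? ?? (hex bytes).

[0] 0x14->0x1b len=7 : 54 a7 36 9b 5b 22 d5
[1] 0x16->0x06 len=7 : 36 9b 5b 22 d5 54 a7
[2] 0x16->0x12 len=3 : 36 9b 5b
[3] 0x1b->0x14 len=2 : 54 a7
[4] 0x02->0x26 len=4 : 51 91 2c 70
[5] 0x13->0x23 len=4 : 9b 54 a7 36
query mem[0x14]=0x54, mem[0x1e]=0x9b, mem[0x1c]=0xa7, mem[0x09]=0x22, mem[0x05]=0x70

MEM[0x14,0x1e,0x1c,0x09,0x05] = 54 9b a7 22 70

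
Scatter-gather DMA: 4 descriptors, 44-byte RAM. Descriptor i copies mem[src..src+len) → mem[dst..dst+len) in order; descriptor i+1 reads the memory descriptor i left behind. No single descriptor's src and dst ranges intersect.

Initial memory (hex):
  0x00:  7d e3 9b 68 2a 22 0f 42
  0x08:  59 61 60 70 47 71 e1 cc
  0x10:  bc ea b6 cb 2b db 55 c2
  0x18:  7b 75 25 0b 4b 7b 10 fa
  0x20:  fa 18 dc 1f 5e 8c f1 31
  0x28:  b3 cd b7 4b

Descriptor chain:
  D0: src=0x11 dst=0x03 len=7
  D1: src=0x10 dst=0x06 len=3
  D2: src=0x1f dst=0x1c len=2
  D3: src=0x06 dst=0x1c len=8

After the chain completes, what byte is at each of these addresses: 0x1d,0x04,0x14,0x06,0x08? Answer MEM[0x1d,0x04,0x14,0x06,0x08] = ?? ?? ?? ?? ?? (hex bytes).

MEM[0x1d,0x04,0x14,0x06,0x08] = ea b6 2b bc b6

  after D0: wrote 7B at 0x03 = eab6cb2bdb55c2
  after D1: wrote 3B at 0x06 = bceab6
  after D2: wrote 2B at 0x1c = fafa
  after D3: wrote 8B at 0x1c = bceab6c260704771
query mem[0x1d]=0xea, mem[0x04]=0xb6, mem[0x14]=0x2b, mem[0x06]=0xbc, mem[0x08]=0xb6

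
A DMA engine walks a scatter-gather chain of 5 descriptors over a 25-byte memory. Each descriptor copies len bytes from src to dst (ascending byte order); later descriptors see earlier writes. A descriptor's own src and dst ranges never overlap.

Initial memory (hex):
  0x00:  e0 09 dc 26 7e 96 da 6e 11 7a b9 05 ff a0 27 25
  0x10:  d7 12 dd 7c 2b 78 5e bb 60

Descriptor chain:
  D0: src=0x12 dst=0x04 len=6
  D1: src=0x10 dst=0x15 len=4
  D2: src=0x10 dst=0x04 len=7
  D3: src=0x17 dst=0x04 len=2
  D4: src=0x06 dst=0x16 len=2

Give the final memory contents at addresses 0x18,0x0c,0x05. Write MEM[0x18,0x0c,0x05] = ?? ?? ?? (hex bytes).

#0 dst[0x04+6] := {0xdd,0x7c,0x2b,0x78,0x5e,0xbb}
#1 dst[0x15+4] := {0xd7,0x12,0xdd,0x7c}
#2 dst[0x04+7] := {0xd7,0x12,0xdd,0x7c,0x2b,0xd7,0x12}
#3 dst[0x04+2] := {0xdd,0x7c}
#4 dst[0x16+2] := {0xdd,0x7c}
query mem[0x18]=0x7c, mem[0x0c]=0xff, mem[0x05]=0x7c

MEM[0x18,0x0c,0x05] = 7c ff 7c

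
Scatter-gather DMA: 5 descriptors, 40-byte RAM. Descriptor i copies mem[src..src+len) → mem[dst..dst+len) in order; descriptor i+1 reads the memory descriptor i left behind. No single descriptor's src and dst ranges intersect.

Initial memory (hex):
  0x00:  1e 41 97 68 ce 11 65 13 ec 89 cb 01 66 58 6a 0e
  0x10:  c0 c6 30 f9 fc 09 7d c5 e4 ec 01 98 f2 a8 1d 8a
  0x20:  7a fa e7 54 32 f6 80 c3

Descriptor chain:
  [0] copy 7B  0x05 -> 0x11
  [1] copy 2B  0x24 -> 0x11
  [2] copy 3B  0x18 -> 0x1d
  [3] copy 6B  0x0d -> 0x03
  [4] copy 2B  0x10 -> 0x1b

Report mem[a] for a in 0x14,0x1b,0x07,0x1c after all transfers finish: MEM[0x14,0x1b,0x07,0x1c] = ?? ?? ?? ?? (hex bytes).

#0 dst[0x11+7] := {0x11,0x65,0x13,0xec,0x89,0xcb,0x01}
#1 dst[0x11+2] := {0x32,0xf6}
#2 dst[0x1d+3] := {0xe4,0xec,0x01}
#3 dst[0x03+6] := {0x58,0x6a,0x0e,0xc0,0x32,0xf6}
#4 dst[0x1b+2] := {0xc0,0x32}
query mem[0x14]=0xec, mem[0x1b]=0xc0, mem[0x07]=0x32, mem[0x1c]=0x32

MEM[0x14,0x1b,0x07,0x1c] = ec c0 32 32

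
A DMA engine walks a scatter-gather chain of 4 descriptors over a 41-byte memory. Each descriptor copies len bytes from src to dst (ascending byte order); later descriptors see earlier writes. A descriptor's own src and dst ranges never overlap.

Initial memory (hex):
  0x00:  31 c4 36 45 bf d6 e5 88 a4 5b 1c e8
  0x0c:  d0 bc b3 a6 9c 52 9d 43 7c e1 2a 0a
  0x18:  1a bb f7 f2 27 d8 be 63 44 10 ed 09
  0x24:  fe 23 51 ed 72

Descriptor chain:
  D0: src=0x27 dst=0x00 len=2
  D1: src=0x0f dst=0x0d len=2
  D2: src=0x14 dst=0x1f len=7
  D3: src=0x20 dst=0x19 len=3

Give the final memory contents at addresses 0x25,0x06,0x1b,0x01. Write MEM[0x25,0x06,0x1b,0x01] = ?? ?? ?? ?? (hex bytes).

MEM[0x25,0x06,0x1b,0x01] = f7 e5 0a 72

D0: mem[0x00..0x01] <- [ed 72]
D1: mem[0x0d..0x0e] <- [a6 9c]
D2: mem[0x1f..0x25] <- [7c e1 2a 0a 1a bb f7]
D3: mem[0x19..0x1b] <- [e1 2a 0a]
query mem[0x25]=0xf7, mem[0x06]=0xe5, mem[0x1b]=0x0a, mem[0x01]=0x72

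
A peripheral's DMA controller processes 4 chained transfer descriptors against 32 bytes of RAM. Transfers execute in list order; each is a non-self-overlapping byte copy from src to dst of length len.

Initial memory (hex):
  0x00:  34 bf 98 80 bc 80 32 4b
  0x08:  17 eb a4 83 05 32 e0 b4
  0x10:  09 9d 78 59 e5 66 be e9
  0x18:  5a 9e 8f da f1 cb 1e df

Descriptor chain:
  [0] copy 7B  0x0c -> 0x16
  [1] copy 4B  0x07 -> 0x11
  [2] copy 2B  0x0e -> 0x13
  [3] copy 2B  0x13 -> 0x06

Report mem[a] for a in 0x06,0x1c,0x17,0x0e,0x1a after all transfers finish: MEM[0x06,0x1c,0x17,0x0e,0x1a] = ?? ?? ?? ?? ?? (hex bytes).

#0 dst[0x16+7] := {0x05,0x32,0xe0,0xb4,0x09,0x9d,0x78}
#1 dst[0x11+4] := {0x4b,0x17,0xeb,0xa4}
#2 dst[0x13+2] := {0xe0,0xb4}
#3 dst[0x06+2] := {0xe0,0xb4}
query mem[0x06]=0xe0, mem[0x1c]=0x78, mem[0x17]=0x32, mem[0x0e]=0xe0, mem[0x1a]=0x09

MEM[0x06,0x1c,0x17,0x0e,0x1a] = e0 78 32 e0 09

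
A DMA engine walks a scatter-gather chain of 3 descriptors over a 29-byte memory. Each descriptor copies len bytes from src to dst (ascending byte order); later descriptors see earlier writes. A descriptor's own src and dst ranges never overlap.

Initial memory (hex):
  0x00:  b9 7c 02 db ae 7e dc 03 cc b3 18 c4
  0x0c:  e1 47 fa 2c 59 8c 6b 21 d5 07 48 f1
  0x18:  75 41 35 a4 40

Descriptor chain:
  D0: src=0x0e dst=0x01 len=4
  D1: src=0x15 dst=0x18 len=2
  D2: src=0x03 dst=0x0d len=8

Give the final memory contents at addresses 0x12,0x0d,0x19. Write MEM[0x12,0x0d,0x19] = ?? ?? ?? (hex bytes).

[0] 0x0e->0x01 len=4 : fa 2c 59 8c
[1] 0x15->0x18 len=2 : 07 48
[2] 0x03->0x0d len=8 : 59 8c 7e dc 03 cc b3 18
query mem[0x12]=0xcc, mem[0x0d]=0x59, mem[0x19]=0x48

MEM[0x12,0x0d,0x19] = cc 59 48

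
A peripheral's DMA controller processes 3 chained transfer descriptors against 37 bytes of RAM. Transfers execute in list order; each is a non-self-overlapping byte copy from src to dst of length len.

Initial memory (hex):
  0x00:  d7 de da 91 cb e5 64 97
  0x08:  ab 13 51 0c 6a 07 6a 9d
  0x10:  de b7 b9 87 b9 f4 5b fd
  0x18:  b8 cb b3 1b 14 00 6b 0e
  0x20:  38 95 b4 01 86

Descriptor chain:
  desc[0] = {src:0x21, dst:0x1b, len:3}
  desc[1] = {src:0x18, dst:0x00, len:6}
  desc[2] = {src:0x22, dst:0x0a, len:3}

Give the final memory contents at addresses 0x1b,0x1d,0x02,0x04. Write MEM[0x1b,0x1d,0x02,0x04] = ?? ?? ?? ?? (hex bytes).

MEM[0x1b,0x1d,0x02,0x04] = 95 01 b3 b4

D0: mem[0x1b..0x1d] <- [95 b4 01]
D1: mem[0x00..0x05] <- [b8 cb b3 95 b4 01]
D2: mem[0x0a..0x0c] <- [b4 01 86]
query mem[0x1b]=0x95, mem[0x1d]=0x01, mem[0x02]=0xb3, mem[0x04]=0xb4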